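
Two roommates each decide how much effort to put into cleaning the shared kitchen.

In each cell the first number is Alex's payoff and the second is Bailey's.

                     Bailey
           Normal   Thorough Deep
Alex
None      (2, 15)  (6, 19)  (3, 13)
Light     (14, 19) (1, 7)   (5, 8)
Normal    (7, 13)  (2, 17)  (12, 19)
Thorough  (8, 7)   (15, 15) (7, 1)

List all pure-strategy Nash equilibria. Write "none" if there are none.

Mark each player's best response to every combination of opponents' strategies; a profile where every player is best-responding is a pure Nash equilibrium.
Alex against Normal: payoffs 2, 14, 7, 8 → best response Light.
Alex against Thorough: payoffs 6, 1, 2, 15 → best response Thorough.
Alex against Deep: payoffs 3, 5, 12, 7 → best response Normal.
Bailey against None: payoffs 15, 19, 13 → best response Thorough.
Bailey against Light: payoffs 19, 7, 8 → best response Normal.
Bailey against Normal: payoffs 13, 17, 19 → best response Deep.
Bailey against Thorough: payoffs 7, 15, 1 → best response Thorough.
Mutual best responses: (Light, Normal); (Normal, Deep); (Thorough, Thorough).

(Light, Normal) and (Normal, Deep) and (Thorough, Thorough)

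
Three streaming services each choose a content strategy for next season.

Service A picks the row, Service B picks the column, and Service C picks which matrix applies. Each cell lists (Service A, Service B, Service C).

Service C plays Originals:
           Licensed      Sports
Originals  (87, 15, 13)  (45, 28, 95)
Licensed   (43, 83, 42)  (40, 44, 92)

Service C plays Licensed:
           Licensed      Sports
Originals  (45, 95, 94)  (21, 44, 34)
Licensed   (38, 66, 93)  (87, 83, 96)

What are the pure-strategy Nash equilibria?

Pure-strategy Nash equilibria: (Originals, Licensed, Licensed), (Originals, Sports, Originals), (Licensed, Sports, Licensed)

Service A against (Licensed, Originals): payoffs 87, 43 → best response Originals.
Service A against (Licensed, Licensed): payoffs 45, 38 → best response Originals.
Service A against (Sports, Originals): payoffs 45, 40 → best response Originals.
Service A against (Sports, Licensed): payoffs 21, 87 → best response Licensed.
Service B against (Originals, Originals): payoffs 15, 28 → best response Sports.
Service B against (Originals, Licensed): payoffs 95, 44 → best response Licensed.
Service B against (Licensed, Originals): payoffs 83, 44 → best response Licensed.
Service B against (Licensed, Licensed): payoffs 66, 83 → best response Sports.
Service C against (Originals, Licensed): payoffs 13, 94 → best response Licensed.
Service C against (Originals, Sports): payoffs 95, 34 → best response Originals.
Service C against (Licensed, Licensed): payoffs 42, 93 → best response Licensed.
Service C against (Licensed, Sports): payoffs 92, 96 → best response Licensed.
Mutual best responses: (Originals, Licensed, Licensed); (Originals, Sports, Originals); (Licensed, Sports, Licensed).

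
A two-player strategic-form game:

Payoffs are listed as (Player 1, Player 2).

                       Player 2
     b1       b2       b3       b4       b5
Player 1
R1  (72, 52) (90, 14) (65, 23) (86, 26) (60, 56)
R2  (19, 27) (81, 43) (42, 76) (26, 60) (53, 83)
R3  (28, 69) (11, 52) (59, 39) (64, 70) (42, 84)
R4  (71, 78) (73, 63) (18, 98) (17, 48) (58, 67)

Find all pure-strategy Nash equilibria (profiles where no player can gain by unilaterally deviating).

Player 1 against b1: payoffs 72, 19, 28, 71 → best response R1.
Player 1 against b2: payoffs 90, 81, 11, 73 → best response R1.
Player 1 against b3: payoffs 65, 42, 59, 18 → best response R1.
Player 1 against b4: payoffs 86, 26, 64, 17 → best response R1.
Player 1 against b5: payoffs 60, 53, 42, 58 → best response R1.
Player 2 against R1: payoffs 52, 14, 23, 26, 56 → best response b5.
Player 2 against R2: payoffs 27, 43, 76, 60, 83 → best response b5.
Player 2 against R3: payoffs 69, 52, 39, 70, 84 → best response b5.
Player 2 against R4: payoffs 78, 63, 98, 48, 67 → best response b3.
Mutual best responses: (R1, b5).

Pure NE: (R1, b5)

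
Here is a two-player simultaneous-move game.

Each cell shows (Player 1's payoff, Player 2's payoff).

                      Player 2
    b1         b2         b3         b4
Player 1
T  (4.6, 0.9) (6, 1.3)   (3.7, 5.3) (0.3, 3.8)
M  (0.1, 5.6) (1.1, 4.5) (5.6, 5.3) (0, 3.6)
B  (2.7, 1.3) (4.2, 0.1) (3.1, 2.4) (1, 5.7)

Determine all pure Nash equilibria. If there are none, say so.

For each strategy profile, look for a profitable unilateral deviation.
(T, b1): Player 2 can switch to b2 (0.9 → 1.3). Not NE.
(T, b2): Player 2 can switch to b3 (1.3 → 5.3). Not NE.
(T, b3): Player 1 can switch to M (3.7 → 5.6). Not NE.
(T, b4): Player 1 can switch to B (0.3 → 1). Not NE.
(M, b1): Player 1 can switch to T (0.1 → 4.6). Not NE.
(M, b2): Player 1 can switch to T (1.1 → 6). Not NE.
(M, b3): Player 2 can switch to b1 (5.3 → 5.6). Not NE.
(M, b4): Player 1 can switch to T (0 → 0.3). Not NE.
(B, b4): Player 1 gets 1, best alternative 0.3; Player 2 gets 5.7, best alternative 2.4. No profitable deviation — NE.
(The remaining 3 profiles each have a profitable deviation by the same check.)

Pure NE: (B, b4)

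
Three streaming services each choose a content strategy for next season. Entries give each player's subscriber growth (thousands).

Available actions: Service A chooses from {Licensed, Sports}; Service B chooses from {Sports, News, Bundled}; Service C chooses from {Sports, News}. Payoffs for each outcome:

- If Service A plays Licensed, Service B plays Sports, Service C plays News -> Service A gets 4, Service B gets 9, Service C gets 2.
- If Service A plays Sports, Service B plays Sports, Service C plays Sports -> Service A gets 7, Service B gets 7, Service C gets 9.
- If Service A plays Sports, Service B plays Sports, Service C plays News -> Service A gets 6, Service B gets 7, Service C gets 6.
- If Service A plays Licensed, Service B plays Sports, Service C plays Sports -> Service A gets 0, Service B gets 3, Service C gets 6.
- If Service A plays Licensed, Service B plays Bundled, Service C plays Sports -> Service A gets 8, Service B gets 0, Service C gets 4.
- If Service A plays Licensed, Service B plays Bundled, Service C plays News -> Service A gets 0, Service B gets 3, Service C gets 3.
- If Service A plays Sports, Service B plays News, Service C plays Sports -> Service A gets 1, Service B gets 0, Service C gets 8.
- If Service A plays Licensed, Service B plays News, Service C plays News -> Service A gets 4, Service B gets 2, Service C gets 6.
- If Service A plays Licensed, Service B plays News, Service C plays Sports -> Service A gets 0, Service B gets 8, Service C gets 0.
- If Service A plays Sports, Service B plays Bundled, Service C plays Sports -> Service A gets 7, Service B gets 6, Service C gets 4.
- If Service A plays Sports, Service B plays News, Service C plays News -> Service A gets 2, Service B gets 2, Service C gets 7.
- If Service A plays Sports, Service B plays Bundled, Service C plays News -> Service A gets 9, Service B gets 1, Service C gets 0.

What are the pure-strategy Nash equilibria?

Mark each player's best response to every combination of opponents' strategies; a profile where every player is best-responding is a pure Nash equilibrium.
Service A against (Sports, Sports): payoffs 0, 7 → best response Sports.
Service A against (Sports, News): payoffs 4, 6 → best response Sports.
Service A against (News, Sports): payoffs 0, 1 → best response Sports.
Service A against (News, News): payoffs 4, 2 → best response Licensed.
Service A against (Bundled, Sports): payoffs 8, 7 → best response Licensed.
Service A against (Bundled, News): payoffs 0, 9 → best response Sports.
Service B against (Licensed, Sports): payoffs 3, 8, 0 → best response News.
Service B against (Licensed, News): payoffs 9, 2, 3 → best response Sports.
Service B against (Sports, Sports): payoffs 7, 0, 6 → best response Sports.
Service B against (Sports, News): payoffs 7, 2, 1 → best response Sports.
Service C against (Licensed, Sports): payoffs 6, 2 → best response Sports.
Service C against (Licensed, News): payoffs 0, 6 → best response News.
Service C against (Licensed, Bundled): payoffs 4, 3 → best response Sports.
Service C against (Sports, Sports): payoffs 9, 6 → best response Sports.
Service C against (Sports, News): payoffs 8, 7 → best response Sports.
Service C against (Sports, Bundled): payoffs 4, 0 → best response Sports.
Mutual best responses: (Sports, Sports, Sports).

The unique pure-strategy Nash equilibrium is (Sports, Sports, Sports).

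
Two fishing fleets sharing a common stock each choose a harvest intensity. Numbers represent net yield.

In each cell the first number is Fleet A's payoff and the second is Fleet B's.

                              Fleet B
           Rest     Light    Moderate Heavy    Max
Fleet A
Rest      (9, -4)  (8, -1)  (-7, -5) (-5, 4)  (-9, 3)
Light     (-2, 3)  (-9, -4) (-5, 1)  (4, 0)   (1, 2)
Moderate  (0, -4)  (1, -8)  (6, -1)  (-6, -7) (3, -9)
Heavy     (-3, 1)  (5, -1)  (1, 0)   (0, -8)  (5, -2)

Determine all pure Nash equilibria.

For each player, find the best response to each opponent profile; mutual best responses are the pure NE.
Fleet A against Rest: payoffs 9, -2, 0, -3 → best response Rest.
Fleet A against Light: payoffs 8, -9, 1, 5 → best response Rest.
Fleet A against Moderate: payoffs -7, -5, 6, 1 → best response Moderate.
Fleet A against Heavy: payoffs -5, 4, -6, 0 → best response Light.
Fleet A against Max: payoffs -9, 1, 3, 5 → best response Heavy.
Fleet B against Rest: payoffs -4, -1, -5, 4, 3 → best response Heavy.
Fleet B against Light: payoffs 3, -4, 1, 0, 2 → best response Rest.
Fleet B against Moderate: payoffs -4, -8, -1, -7, -9 → best response Moderate.
Fleet B against Heavy: payoffs 1, -1, 0, -8, -2 → best response Rest.
Mutual best responses: (Moderate, Moderate).

The unique pure-strategy Nash equilibrium is (Moderate, Moderate).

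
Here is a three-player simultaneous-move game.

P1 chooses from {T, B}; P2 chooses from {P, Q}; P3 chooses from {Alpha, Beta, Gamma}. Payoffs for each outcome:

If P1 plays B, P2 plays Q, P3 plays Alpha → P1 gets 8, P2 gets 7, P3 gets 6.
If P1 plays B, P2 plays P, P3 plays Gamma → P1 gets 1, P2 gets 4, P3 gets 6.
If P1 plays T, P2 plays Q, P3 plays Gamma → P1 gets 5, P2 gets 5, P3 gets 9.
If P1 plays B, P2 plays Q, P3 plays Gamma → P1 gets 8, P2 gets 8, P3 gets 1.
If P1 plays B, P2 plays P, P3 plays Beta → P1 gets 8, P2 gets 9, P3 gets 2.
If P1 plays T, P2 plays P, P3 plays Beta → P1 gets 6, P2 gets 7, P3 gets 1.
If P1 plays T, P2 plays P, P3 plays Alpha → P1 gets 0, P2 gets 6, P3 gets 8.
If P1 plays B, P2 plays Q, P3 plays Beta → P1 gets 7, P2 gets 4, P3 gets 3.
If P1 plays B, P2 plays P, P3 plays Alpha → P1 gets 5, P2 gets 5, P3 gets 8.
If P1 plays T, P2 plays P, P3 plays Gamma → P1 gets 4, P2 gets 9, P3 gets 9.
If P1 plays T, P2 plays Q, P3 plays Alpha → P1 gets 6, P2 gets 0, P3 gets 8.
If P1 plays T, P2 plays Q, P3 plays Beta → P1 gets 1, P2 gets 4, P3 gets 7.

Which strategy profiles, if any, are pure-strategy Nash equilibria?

P1 against (P, Alpha): payoffs 0, 5 → best response B.
P1 against (P, Beta): payoffs 6, 8 → best response B.
P1 against (P, Gamma): payoffs 4, 1 → best response T.
P1 against (Q, Alpha): payoffs 6, 8 → best response B.
P1 against (Q, Beta): payoffs 1, 7 → best response B.
P1 against (Q, Gamma): payoffs 5, 8 → best response B.
P2 against (T, Alpha): payoffs 6, 0 → best response P.
P2 against (T, Beta): payoffs 7, 4 → best response P.
P2 against (T, Gamma): payoffs 9, 5 → best response P.
P2 against (B, Alpha): payoffs 5, 7 → best response Q.
P2 against (B, Beta): payoffs 9, 4 → best response P.
P2 against (B, Gamma): payoffs 4, 8 → best response Q.
P3 against (T, P): payoffs 8, 1, 9 → best response Gamma.
P3 against (T, Q): payoffs 8, 7, 9 → best response Gamma.
P3 against (B, P): payoffs 8, 2, 6 → best response Alpha.
P3 against (B, Q): payoffs 6, 3, 1 → best response Alpha.
Mutual best responses: (T, P, Gamma); (B, Q, Alpha).

(T, P, Gamma); (B, Q, Alpha)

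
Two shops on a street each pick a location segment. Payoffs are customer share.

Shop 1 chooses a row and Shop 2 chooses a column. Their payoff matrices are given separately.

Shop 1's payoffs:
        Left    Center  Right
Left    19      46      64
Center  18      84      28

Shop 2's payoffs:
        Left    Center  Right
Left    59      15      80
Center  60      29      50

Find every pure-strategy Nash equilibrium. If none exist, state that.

The unique pure-strategy Nash equilibrium is (Left, Right).

For each strategy profile, look for a profitable unilateral deviation.
(Left, Left): Shop 2 can switch to Right (59 → 80). Not NE.
(Left, Center): Shop 1 can switch to Center (46 → 84). Not NE.
(Left, Right): Shop 1 gets 64, best alternative 28; Shop 2 gets 80, best alternative 59. No profitable deviation — NE.
(Center, Left): Shop 1 can switch to Left (18 → 19). Not NE.
(Center, Center): Shop 2 can switch to Left (29 → 60). Not NE.
(Center, Right): Shop 1 can switch to Left (28 → 64). Not NE.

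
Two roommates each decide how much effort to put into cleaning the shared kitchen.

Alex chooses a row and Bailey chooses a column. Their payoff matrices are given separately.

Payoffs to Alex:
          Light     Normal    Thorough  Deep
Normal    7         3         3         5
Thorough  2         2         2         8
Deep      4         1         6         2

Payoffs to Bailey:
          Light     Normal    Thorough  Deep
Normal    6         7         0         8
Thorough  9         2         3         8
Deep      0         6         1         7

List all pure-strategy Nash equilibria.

This game has no pure Nash equilibrium.

For each strategy profile, look for a profitable unilateral deviation.
(Normal, Light): Bailey can switch to Normal (6 → 7). Not NE.
(Normal, Normal): Bailey can switch to Deep (7 → 8). Not NE.
(Normal, Thorough): Alex can switch to Deep (3 → 6). Not NE.
(Normal, Deep): Alex can switch to Thorough (5 → 8). Not NE.
(Thorough, Light): Alex can switch to Normal (2 → 7). Not NE.
(Thorough, Normal): Alex can switch to Normal (2 → 3). Not NE.
(Thorough, Thorough): Alex can switch to Normal (2 → 3). Not NE.
(Thorough, Deep): Bailey can switch to Light (8 → 9). Not NE.
(The remaining 4 profiles each have a profitable deviation by the same check.)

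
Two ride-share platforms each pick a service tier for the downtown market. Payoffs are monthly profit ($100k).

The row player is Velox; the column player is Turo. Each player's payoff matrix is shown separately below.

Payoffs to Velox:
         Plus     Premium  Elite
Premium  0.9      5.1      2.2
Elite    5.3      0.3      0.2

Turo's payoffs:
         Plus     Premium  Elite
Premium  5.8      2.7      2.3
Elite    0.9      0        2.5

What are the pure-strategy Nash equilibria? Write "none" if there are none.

(Premium, Plus): Velox can switch to Elite (0.9 → 5.3). Not NE.
(Premium, Premium): Turo can switch to Plus (2.7 → 5.8). Not NE.
(Premium, Elite): Turo can switch to Plus (2.3 → 5.8). Not NE.
(Elite, Plus): Turo can switch to Elite (0.9 → 2.5). Not NE.
(Elite, Premium): Velox can switch to Premium (0.3 → 5.1). Not NE.
(Elite, Elite): Velox can switch to Premium (0.2 → 2.2). Not NE.

No pure-strategy Nash equilibrium.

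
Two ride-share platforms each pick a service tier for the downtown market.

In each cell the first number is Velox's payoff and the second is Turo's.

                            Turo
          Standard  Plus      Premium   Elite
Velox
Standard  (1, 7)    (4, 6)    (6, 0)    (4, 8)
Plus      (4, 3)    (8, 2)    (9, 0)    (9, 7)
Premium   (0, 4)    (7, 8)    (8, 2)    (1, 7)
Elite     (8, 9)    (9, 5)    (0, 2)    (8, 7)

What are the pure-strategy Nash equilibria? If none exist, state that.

The pure Nash equilibria are (Plus, Elite), (Elite, Standard).

Velox against Standard: payoffs 1, 4, 0, 8 → best response Elite.
Velox against Plus: payoffs 4, 8, 7, 9 → best response Elite.
Velox against Premium: payoffs 6, 9, 8, 0 → best response Plus.
Velox against Elite: payoffs 4, 9, 1, 8 → best response Plus.
Turo against Standard: payoffs 7, 6, 0, 8 → best response Elite.
Turo against Plus: payoffs 3, 2, 0, 7 → best response Elite.
Turo against Premium: payoffs 4, 8, 2, 7 → best response Plus.
Turo against Elite: payoffs 9, 5, 2, 7 → best response Standard.
Mutual best responses: (Plus, Elite); (Elite, Standard).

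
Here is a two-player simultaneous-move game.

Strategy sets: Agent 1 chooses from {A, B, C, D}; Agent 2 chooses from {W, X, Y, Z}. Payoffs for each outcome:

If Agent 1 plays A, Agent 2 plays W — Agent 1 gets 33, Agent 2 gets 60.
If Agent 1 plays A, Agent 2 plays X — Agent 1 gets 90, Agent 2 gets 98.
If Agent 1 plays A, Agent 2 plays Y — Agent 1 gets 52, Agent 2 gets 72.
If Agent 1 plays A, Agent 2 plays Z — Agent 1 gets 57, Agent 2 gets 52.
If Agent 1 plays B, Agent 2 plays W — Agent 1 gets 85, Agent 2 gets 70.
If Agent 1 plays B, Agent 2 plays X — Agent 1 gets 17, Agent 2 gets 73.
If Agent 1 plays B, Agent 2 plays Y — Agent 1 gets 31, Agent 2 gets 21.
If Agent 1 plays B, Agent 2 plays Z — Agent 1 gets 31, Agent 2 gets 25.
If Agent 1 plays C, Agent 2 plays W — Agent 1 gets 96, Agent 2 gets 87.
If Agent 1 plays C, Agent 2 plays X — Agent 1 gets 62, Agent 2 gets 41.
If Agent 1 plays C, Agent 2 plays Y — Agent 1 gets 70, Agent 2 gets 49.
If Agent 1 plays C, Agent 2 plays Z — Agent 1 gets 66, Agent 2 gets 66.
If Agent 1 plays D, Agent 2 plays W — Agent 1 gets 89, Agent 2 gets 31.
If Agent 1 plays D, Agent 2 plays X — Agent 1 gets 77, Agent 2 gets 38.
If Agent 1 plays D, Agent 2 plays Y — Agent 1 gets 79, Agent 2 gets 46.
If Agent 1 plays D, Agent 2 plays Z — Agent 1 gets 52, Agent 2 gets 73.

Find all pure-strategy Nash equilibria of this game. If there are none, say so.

(A, W): Agent 1 can switch to B (33 → 85). Not NE.
(A, X): Agent 1 gets 90, best alternative 77; Agent 2 gets 98, best alternative 72. No profitable deviation — NE.
(A, Y): Agent 1 can switch to C (52 → 70). Not NE.
(A, Z): Agent 1 can switch to C (57 → 66). Not NE.
(B, W): Agent 1 can switch to C (85 → 96). Not NE.
(B, X): Agent 1 can switch to A (17 → 90). Not NE.
(B, Y): Agent 1 can switch to A (31 → 52). Not NE.
(B, Z): Agent 1 can switch to A (31 → 57). Not NE.
(C, W): Agent 1 gets 96, best alternative 89; Agent 2 gets 87, best alternative 66. No profitable deviation — NE.
(C, X): Agent 1 can switch to A (62 → 90). Not NE.
(C, Y): Agent 1 can switch to D (70 → 79). Not NE.
(C, Z): Agent 2 can switch to W (66 → 87). Not NE.
(D, W): Agent 1 can switch to C (89 → 96). Not NE.
(D, X): Agent 1 can switch to A (77 → 90). Not NE.
(The remaining 2 profiles each have a profitable deviation by the same check.)

Pure-strategy Nash equilibria: (A, X), (C, W)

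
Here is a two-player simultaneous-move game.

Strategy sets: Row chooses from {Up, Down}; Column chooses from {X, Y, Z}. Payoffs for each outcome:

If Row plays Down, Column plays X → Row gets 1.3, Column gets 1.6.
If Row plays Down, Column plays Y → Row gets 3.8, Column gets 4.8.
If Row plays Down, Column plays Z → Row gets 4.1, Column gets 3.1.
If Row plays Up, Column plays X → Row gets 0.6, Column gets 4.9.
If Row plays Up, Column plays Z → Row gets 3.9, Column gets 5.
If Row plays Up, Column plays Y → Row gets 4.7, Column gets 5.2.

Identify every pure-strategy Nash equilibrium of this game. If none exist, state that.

Row against X: payoffs 0.6, 1.3 → best response Down.
Row against Y: payoffs 4.7, 3.8 → best response Up.
Row against Z: payoffs 3.9, 4.1 → best response Down.
Column against Up: payoffs 4.9, 5.2, 5 → best response Y.
Column against Down: payoffs 1.6, 4.8, 3.1 → best response Y.
Mutual best responses: (Up, Y).

(Up, Y)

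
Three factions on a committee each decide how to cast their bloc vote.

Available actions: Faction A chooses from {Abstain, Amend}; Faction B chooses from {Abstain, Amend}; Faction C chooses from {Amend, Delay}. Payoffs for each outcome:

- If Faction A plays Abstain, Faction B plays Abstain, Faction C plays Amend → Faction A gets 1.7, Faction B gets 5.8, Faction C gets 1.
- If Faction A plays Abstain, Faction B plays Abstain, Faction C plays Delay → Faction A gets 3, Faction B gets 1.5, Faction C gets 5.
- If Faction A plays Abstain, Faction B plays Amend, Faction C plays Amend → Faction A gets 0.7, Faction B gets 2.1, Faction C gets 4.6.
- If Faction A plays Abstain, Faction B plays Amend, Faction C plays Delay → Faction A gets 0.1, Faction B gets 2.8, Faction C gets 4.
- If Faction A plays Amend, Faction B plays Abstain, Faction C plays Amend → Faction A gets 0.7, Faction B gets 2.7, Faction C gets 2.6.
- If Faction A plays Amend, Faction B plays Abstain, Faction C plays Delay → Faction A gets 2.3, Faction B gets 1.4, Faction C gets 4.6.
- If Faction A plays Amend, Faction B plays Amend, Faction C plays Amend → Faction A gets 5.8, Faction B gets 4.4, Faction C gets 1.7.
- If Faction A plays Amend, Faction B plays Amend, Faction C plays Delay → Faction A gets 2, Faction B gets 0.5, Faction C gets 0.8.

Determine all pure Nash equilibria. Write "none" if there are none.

Faction A against (Abstain, Amend): payoffs 1.7, 0.7 → best response Abstain.
Faction A against (Abstain, Delay): payoffs 3, 2.3 → best response Abstain.
Faction A against (Amend, Amend): payoffs 0.7, 5.8 → best response Amend.
Faction A against (Amend, Delay): payoffs 0.1, 2 → best response Amend.
Faction B against (Abstain, Amend): payoffs 5.8, 2.1 → best response Abstain.
Faction B against (Abstain, Delay): payoffs 1.5, 2.8 → best response Amend.
Faction B against (Amend, Amend): payoffs 2.7, 4.4 → best response Amend.
Faction B against (Amend, Delay): payoffs 1.4, 0.5 → best response Abstain.
Faction C against (Abstain, Abstain): payoffs 1, 5 → best response Delay.
Faction C against (Abstain, Amend): payoffs 4.6, 4 → best response Amend.
Faction C against (Amend, Abstain): payoffs 2.6, 4.6 → best response Delay.
Faction C against (Amend, Amend): payoffs 1.7, 0.8 → best response Amend.
Mutual best responses: (Amend, Amend, Amend).

The unique pure-strategy Nash equilibrium is (Amend, Amend, Amend).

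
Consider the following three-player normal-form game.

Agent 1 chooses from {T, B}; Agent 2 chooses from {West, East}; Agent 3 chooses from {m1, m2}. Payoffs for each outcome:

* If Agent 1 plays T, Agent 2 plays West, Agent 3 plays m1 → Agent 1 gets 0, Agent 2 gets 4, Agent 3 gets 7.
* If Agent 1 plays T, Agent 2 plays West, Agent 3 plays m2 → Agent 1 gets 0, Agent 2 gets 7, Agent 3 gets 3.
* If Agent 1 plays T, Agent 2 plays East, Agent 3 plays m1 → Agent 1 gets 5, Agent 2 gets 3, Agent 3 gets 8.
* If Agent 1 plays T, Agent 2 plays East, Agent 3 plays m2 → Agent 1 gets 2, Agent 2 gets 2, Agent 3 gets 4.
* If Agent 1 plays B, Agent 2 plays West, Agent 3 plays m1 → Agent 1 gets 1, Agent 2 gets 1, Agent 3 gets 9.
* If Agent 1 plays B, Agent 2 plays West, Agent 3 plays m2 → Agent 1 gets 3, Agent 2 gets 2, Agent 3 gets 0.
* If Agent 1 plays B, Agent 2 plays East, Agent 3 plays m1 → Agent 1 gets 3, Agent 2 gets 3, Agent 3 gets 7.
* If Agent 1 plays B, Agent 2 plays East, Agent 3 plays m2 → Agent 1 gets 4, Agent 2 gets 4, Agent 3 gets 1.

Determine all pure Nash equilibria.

For each strategy profile, look for a profitable unilateral deviation.
(T, West, m1): Agent 1 can switch to B (0 → 1). Not NE.
(T, West, m2): Agent 1 can switch to B (0 → 3). Not NE.
(T, East, m1): Agent 2 can switch to West (3 → 4). Not NE.
(T, East, m2): Agent 1 can switch to B (2 → 4). Not NE.
(B, West, m1): Agent 2 can switch to East (1 → 3). Not NE.
(B, West, m2): Agent 2 can switch to East (2 → 4). Not NE.
(The remaining 2 profiles each have a profitable deviation by the same check.)

No pure-strategy Nash equilibrium.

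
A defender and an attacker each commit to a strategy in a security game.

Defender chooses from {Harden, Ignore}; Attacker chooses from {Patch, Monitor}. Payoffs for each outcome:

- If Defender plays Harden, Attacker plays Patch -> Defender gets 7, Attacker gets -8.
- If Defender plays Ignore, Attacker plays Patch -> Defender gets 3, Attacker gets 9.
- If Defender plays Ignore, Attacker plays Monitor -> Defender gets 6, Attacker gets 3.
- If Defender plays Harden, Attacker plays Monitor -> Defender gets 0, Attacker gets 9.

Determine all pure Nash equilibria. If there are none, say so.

This game has no pure Nash equilibrium.

Mark each player's best response to every combination of opponents' strategies; a profile where every player is best-responding is a pure Nash equilibrium.
Defender against Patch: payoffs 7, 3 → best response Harden.
Defender against Monitor: payoffs 0, 6 → best response Ignore.
Attacker against Harden: payoffs -8, 9 → best response Monitor.
Attacker against Ignore: payoffs 9, 3 → best response Patch.
No profile is a mutual best response for all players.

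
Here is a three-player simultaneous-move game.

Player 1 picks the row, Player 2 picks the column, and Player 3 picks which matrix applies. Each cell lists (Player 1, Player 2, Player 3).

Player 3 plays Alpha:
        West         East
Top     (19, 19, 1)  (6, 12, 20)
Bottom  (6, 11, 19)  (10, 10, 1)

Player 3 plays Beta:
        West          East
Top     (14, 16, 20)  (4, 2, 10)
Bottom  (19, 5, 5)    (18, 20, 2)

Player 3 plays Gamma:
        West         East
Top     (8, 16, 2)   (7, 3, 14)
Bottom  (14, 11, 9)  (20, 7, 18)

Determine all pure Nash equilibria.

This game has no pure Nash equilibrium.

Check each profile: it is a Nash equilibrium iff no player can strictly gain by switching unilaterally.
(Top, West, Alpha): Player 3 can switch to Beta (1 → 20). Not NE.
(Top, West, Beta): Player 1 can switch to Bottom (14 → 19). Not NE.
(Top, West, Gamma): Player 1 can switch to Bottom (8 → 14). Not NE.
(Top, East, Alpha): Player 1 can switch to Bottom (6 → 10). Not NE.
(Top, East, Beta): Player 1 can switch to Bottom (4 → 18). Not NE.
(Top, East, Gamma): Player 1 can switch to Bottom (7 → 20). Not NE.
(Bottom, West, Alpha): Player 1 can switch to Top (6 → 19). Not NE.
(Bottom, West, Beta): Player 2 can switch to East (5 → 20). Not NE.
(Bottom, West, Gamma): Player 3 can switch to Alpha (9 → 19). Not NE.
(Bottom, East, Alpha): Player 2 can switch to West (10 → 11). Not NE.
(Bottom, East, Beta): Player 3 can switch to Gamma (2 → 18). Not NE.
(Bottom, East, Gamma): Player 2 can switch to West (7 → 11). Not NE.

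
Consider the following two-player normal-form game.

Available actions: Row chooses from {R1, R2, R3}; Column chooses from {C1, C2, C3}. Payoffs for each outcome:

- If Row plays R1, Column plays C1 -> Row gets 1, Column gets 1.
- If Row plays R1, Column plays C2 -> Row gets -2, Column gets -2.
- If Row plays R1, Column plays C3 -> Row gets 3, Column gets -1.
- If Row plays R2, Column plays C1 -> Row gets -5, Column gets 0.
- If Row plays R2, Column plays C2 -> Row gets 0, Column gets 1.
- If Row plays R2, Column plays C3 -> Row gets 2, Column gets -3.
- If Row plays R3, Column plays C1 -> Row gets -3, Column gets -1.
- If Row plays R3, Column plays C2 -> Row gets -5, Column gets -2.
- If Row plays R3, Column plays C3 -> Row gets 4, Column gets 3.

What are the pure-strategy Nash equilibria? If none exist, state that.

The pure Nash equilibria are (R1, C1) and (R2, C2) and (R3, C3).

Row against C1: payoffs 1, -5, -3 → best response R1.
Row against C2: payoffs -2, 0, -5 → best response R2.
Row against C3: payoffs 3, 2, 4 → best response R3.
Column against R1: payoffs 1, -2, -1 → best response C1.
Column against R2: payoffs 0, 1, -3 → best response C2.
Column against R3: payoffs -1, -2, 3 → best response C3.
Mutual best responses: (R1, C1); (R2, C2); (R3, C3).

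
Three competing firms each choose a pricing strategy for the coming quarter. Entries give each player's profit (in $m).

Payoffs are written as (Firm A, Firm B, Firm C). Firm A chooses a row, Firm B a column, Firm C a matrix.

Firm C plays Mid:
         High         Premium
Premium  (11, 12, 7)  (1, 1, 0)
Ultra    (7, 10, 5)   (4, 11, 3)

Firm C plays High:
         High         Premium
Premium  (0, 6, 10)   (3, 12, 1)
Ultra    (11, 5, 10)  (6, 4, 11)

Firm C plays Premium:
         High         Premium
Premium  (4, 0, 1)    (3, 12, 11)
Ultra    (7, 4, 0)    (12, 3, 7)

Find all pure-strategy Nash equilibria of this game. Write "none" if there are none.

(Premium, High, Mid): Firm C can switch to High (7 → 10). Not NE.
(Premium, High, High): Firm A can switch to Ultra (0 → 11). Not NE.
(Premium, High, Premium): Firm A can switch to Ultra (4 → 7). Not NE.
(Premium, Premium, Mid): Firm A can switch to Ultra (1 → 4). Not NE.
(Premium, Premium, High): Firm A can switch to Ultra (3 → 6). Not NE.
(Premium, Premium, Premium): Firm A can switch to Ultra (3 → 12). Not NE.
(Ultra, High, Mid): Firm A can switch to Premium (7 → 11). Not NE.
(Ultra, High, High): Firm A gets 11, best alternative 0; Firm B gets 5, best alternative 4; Firm C gets 10, best alternative 5. No profitable deviation — NE.
(Ultra, High, Premium): Firm C can switch to Mid (0 → 5). Not NE.
(The remaining 3 profiles each have a profitable deviation by the same check.)

The unique pure-strategy Nash equilibrium is (Ultra, High, High).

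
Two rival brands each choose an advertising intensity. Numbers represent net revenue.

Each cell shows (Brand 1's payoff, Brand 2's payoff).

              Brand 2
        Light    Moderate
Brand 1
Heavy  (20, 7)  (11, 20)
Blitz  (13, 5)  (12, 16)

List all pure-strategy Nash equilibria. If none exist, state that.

Pure NE: (Blitz, Moderate)

For each strategy profile, look for a profitable unilateral deviation.
(Heavy, Light): Brand 2 can switch to Moderate (7 → 20). Not NE.
(Heavy, Moderate): Brand 1 can switch to Blitz (11 → 12). Not NE.
(Blitz, Light): Brand 1 can switch to Heavy (13 → 20). Not NE.
(Blitz, Moderate): Brand 1 gets 12, best alternative 11; Brand 2 gets 16, best alternative 5. No profitable deviation — NE.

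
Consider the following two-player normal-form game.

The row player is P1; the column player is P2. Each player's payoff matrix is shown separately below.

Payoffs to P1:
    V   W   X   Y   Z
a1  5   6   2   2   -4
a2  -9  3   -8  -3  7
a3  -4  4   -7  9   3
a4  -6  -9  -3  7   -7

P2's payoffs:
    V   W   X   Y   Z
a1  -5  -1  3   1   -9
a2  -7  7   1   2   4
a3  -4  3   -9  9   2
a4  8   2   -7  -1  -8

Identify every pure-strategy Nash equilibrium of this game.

For each strategy profile, look for a profitable unilateral deviation.
(a1, V): P2 can switch to W (-5 → -1). Not NE.
(a1, W): P2 can switch to X (-1 → 3). Not NE.
(a1, X): P1 gets 2, best alternative -3; P2 gets 3, best alternative 1. No profitable deviation — NE.
(a1, Y): P1 can switch to a3 (2 → 9). Not NE.
(a1, Z): P1 can switch to a2 (-4 → 7). Not NE.
(a2, V): P1 can switch to a1 (-9 → 5). Not NE.
(a2, W): P1 can switch to a1 (3 → 6). Not NE.
(a2, X): P1 can switch to a1 (-8 → 2). Not NE.
(a2, Y): P1 can switch to a1 (-3 → 2). Not NE.
(a2, Z): P2 can switch to W (4 → 7). Not NE.
(a3, V): P1 can switch to a1 (-4 → 5). Not NE.
(a3, W): P1 can switch to a1 (4 → 6). Not NE.
(a3, X): P1 can switch to a1 (-7 → 2). Not NE.
(a3, Y): P1 gets 9, best alternative 7; P2 gets 9, best alternative 3. No profitable deviation — NE.
(The remaining 6 profiles each have a profitable deviation by the same check.)

Pure-strategy Nash equilibria: (a1, X) and (a3, Y)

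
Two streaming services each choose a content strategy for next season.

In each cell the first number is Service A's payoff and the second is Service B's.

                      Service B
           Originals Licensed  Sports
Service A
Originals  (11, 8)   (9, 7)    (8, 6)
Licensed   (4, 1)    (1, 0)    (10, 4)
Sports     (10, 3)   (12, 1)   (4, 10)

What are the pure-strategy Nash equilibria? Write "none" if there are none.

Service A against Originals: payoffs 11, 4, 10 → best response Originals.
Service A against Licensed: payoffs 9, 1, 12 → best response Sports.
Service A against Sports: payoffs 8, 10, 4 → best response Licensed.
Service B against Originals: payoffs 8, 7, 6 → best response Originals.
Service B against Licensed: payoffs 1, 0, 4 → best response Sports.
Service B against Sports: payoffs 3, 1, 10 → best response Sports.
Mutual best responses: (Originals, Originals); (Licensed, Sports).

(Originals, Originals), (Licensed, Sports)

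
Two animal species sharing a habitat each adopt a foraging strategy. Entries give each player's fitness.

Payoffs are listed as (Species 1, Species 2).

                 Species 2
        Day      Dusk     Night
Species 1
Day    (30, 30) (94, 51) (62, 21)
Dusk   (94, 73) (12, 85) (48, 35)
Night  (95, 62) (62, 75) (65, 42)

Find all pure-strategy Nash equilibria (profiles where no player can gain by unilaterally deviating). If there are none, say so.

(Day, Dusk)

For each strategy profile, look for a profitable unilateral deviation.
(Day, Day): Species 1 can switch to Dusk (30 → 94). Not NE.
(Day, Dusk): Species 1 gets 94, best alternative 62; Species 2 gets 51, best alternative 30. No profitable deviation — NE.
(Day, Night): Species 1 can switch to Night (62 → 65). Not NE.
(Dusk, Day): Species 1 can switch to Night (94 → 95). Not NE.
(Dusk, Dusk): Species 1 can switch to Day (12 → 94). Not NE.
(Dusk, Night): Species 1 can switch to Day (48 → 62). Not NE.
(Night, Day): Species 2 can switch to Dusk (62 → 75). Not NE.
(Night, Dusk): Species 1 can switch to Day (62 → 94). Not NE.
(Night, Night): Species 2 can switch to Day (42 → 62). Not NE.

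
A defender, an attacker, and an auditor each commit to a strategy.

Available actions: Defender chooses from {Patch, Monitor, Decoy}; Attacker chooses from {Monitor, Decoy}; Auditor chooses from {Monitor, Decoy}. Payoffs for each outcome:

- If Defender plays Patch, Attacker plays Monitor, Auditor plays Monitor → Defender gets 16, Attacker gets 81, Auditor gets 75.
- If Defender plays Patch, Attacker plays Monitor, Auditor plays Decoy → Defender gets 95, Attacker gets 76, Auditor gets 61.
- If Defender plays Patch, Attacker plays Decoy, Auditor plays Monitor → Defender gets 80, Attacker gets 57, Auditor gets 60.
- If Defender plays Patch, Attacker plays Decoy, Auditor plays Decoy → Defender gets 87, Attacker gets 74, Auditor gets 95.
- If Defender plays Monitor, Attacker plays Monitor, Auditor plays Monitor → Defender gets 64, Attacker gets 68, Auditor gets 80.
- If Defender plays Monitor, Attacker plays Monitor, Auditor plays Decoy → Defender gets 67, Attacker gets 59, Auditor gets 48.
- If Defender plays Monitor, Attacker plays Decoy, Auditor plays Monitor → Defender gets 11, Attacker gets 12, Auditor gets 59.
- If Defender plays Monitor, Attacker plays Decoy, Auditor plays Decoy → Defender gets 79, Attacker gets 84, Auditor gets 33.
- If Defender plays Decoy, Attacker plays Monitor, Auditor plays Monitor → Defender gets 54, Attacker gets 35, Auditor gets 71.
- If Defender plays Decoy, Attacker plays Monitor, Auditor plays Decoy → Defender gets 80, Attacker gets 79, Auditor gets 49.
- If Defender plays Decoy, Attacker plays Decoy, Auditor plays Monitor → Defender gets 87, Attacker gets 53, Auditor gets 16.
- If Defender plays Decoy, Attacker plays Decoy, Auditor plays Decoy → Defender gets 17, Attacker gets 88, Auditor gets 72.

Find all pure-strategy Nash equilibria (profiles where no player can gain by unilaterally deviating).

Defender against (Monitor, Monitor): payoffs 16, 64, 54 → best response Monitor.
Defender against (Monitor, Decoy): payoffs 95, 67, 80 → best response Patch.
Defender against (Decoy, Monitor): payoffs 80, 11, 87 → best response Decoy.
Defender against (Decoy, Decoy): payoffs 87, 79, 17 → best response Patch.
Attacker against (Patch, Monitor): payoffs 81, 57 → best response Monitor.
Attacker against (Patch, Decoy): payoffs 76, 74 → best response Monitor.
Attacker against (Monitor, Monitor): payoffs 68, 12 → best response Monitor.
Attacker against (Monitor, Decoy): payoffs 59, 84 → best response Decoy.
Attacker against (Decoy, Monitor): payoffs 35, 53 → best response Decoy.
Attacker against (Decoy, Decoy): payoffs 79, 88 → best response Decoy.
Auditor against (Patch, Monitor): payoffs 75, 61 → best response Monitor.
Auditor against (Patch, Decoy): payoffs 60, 95 → best response Decoy.
Auditor against (Monitor, Monitor): payoffs 80, 48 → best response Monitor.
Auditor against (Monitor, Decoy): payoffs 59, 33 → best response Monitor.
Auditor against (Decoy, Monitor): payoffs 71, 49 → best response Monitor.
Auditor against (Decoy, Decoy): payoffs 16, 72 → best response Decoy.
Mutual best responses: (Monitor, Monitor, Monitor).

The unique pure-strategy Nash equilibrium is (Monitor, Monitor, Monitor).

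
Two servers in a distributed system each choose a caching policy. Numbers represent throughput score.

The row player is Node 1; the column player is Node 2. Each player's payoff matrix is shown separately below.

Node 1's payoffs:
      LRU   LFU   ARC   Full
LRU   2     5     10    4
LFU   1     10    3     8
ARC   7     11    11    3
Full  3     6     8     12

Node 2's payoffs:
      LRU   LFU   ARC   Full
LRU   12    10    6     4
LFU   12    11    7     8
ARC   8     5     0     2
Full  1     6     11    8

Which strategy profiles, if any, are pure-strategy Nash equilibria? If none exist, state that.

Pure NE: (ARC, LRU)

Node 1 against LRU: payoffs 2, 1, 7, 3 → best response ARC.
Node 1 against LFU: payoffs 5, 10, 11, 6 → best response ARC.
Node 1 against ARC: payoffs 10, 3, 11, 8 → best response ARC.
Node 1 against Full: payoffs 4, 8, 3, 12 → best response Full.
Node 2 against LRU: payoffs 12, 10, 6, 4 → best response LRU.
Node 2 against LFU: payoffs 12, 11, 7, 8 → best response LRU.
Node 2 against ARC: payoffs 8, 5, 0, 2 → best response LRU.
Node 2 against Full: payoffs 1, 6, 11, 8 → best response ARC.
Mutual best responses: (ARC, LRU).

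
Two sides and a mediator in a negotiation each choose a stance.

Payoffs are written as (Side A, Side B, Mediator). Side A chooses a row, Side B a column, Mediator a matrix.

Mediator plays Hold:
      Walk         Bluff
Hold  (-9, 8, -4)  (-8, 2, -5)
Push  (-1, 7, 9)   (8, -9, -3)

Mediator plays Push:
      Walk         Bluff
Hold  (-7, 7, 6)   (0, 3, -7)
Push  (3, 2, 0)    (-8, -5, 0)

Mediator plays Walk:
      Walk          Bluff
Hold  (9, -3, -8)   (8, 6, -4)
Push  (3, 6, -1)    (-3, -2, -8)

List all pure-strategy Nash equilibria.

(Hold, Bluff, Walk) and (Push, Walk, Hold)

(Hold, Walk, Hold): Side A can switch to Push (-9 → -1). Not NE.
(Hold, Walk, Push): Side A can switch to Push (-7 → 3). Not NE.
(Hold, Walk, Walk): Side B can switch to Bluff (-3 → 6). Not NE.
(Hold, Bluff, Hold): Side A can switch to Push (-8 → 8). Not NE.
(Hold, Bluff, Push): Side B can switch to Walk (3 → 7). Not NE.
(Hold, Bluff, Walk): Side A gets 8, best alternative -3; Side B gets 6, best alternative -3; Mediator gets -4, best alternative -5. No profitable deviation — NE.
(Push, Walk, Hold): Side A gets -1, best alternative -9; Side B gets 7, best alternative -9; Mediator gets 9, best alternative 0. No profitable deviation — NE.
(Push, Walk, Push): Mediator can switch to Hold (0 → 9). Not NE.
(Push, Walk, Walk): Side A can switch to Hold (3 → 9). Not NE.
(Push, Bluff, Hold): Side B can switch to Walk (-9 → 7). Not NE.
(Push, Bluff, Push): Side A can switch to Hold (-8 → 0). Not NE.
(Push, Bluff, Walk): Side A can switch to Hold (-3 → 8). Not NE.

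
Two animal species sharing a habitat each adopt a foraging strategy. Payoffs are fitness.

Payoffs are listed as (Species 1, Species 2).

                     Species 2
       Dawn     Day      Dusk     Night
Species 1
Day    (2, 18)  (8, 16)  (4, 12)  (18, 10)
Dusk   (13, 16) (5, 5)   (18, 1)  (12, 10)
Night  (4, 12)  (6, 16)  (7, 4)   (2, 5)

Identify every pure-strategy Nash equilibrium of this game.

(Day, Dawn): Species 1 can switch to Dusk (2 → 13). Not NE.
(Day, Day): Species 2 can switch to Dawn (16 → 18). Not NE.
(Day, Dusk): Species 1 can switch to Dusk (4 → 18). Not NE.
(Day, Night): Species 2 can switch to Dawn (10 → 18). Not NE.
(Dusk, Dawn): Species 1 gets 13, best alternative 4; Species 2 gets 16, best alternative 10. No profitable deviation — NE.
(Dusk, Day): Species 1 can switch to Day (5 → 8). Not NE.
(Dusk, Dusk): Species 2 can switch to Dawn (1 → 16). Not NE.
(Dusk, Night): Species 1 can switch to Day (12 → 18). Not NE.
(Night, Dawn): Species 1 can switch to Dusk (4 → 13). Not NE.
(Night, Day): Species 1 can switch to Day (6 → 8). Not NE.
(Night, Dusk): Species 1 can switch to Dusk (7 → 18). Not NE.
(The remaining 1 profile has a profitable deviation by the same check.)

Pure NE: (Dusk, Dawn)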